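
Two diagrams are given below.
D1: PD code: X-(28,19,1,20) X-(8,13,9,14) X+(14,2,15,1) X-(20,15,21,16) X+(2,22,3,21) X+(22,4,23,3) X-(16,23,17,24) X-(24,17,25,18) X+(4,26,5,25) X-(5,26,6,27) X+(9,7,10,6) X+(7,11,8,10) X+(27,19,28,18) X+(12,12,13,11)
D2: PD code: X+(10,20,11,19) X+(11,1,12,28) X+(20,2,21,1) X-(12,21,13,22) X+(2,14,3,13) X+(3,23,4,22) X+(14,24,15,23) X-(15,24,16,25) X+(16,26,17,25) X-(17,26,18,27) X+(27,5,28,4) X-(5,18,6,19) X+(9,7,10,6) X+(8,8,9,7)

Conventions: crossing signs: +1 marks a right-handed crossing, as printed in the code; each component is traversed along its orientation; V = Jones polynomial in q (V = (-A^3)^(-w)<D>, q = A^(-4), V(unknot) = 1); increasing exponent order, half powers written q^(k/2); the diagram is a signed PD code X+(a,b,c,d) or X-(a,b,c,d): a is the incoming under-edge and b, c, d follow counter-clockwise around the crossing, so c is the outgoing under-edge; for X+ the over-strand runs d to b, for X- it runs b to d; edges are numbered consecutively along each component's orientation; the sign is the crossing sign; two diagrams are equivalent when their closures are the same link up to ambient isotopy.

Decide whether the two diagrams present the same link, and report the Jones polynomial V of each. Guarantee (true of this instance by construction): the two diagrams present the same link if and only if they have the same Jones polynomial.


same link: no
V(D1) = -q^-3 + 2q^-2 - 2q^-1 + 3 - 2q + 2q^2 - q^3  [14 crossings, <D> = -A^-6 + 2A^-2 - 2A^2 + 3A^6 - 2A^10 + 2A^14 - A^18, w = +2]
V(D2) = q - q^2 + 2q^3 - q^4 + q^5 - q^6  (w +6, c 14, <D> = -A^-6 + A^-2 - A^2 + 2A^6 - A^10 + A^14)
note: comparing 2 Jones polynomials yields 2 groups


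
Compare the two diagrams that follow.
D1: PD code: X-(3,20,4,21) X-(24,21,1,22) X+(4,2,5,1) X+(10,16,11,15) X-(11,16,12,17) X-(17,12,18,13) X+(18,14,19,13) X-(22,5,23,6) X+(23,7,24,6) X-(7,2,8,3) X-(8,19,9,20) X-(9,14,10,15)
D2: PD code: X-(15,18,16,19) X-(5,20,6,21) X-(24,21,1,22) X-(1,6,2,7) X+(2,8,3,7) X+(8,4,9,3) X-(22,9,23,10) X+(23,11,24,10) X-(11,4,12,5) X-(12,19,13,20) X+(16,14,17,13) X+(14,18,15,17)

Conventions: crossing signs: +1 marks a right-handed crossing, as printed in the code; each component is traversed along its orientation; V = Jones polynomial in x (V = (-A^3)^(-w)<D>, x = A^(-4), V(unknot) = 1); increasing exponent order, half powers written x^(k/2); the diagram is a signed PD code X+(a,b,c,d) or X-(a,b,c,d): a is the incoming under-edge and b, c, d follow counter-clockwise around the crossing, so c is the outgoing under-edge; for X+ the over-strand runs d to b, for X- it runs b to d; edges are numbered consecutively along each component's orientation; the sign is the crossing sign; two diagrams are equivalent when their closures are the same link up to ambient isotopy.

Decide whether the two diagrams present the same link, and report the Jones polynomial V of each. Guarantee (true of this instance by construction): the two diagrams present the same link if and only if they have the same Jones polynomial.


equivalent: yes
D1 (bracket A^-12; 12 crossings at w = -4): V = 1
V(D2) = 1  [12 crossings, <D> = A^-6, w = -2]
observation: one V(x) for all 2 diagrams — one class (guaranteed)


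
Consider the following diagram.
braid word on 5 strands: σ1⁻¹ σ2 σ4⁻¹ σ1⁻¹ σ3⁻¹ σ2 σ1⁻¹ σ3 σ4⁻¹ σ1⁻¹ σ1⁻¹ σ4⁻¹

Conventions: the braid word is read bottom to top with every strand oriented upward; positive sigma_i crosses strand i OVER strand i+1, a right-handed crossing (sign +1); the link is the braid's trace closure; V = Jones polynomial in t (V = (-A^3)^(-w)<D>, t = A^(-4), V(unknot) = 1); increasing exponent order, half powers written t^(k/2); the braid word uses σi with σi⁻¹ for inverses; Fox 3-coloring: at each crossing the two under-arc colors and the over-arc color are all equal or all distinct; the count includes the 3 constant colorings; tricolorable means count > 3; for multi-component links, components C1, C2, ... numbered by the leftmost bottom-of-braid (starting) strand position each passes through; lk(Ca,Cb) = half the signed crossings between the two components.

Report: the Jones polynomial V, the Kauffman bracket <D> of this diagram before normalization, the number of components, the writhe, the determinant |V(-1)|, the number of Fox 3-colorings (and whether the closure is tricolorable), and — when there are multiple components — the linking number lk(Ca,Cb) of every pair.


V = t^-11 - 2t^-10 + 2t^-9 - 3t^-8 + 2t^-7 - 2t^-6 + 2t^-5 + t^-3
<D> = A^-6 + 2A^2 - 2A^6 + 2A^10 - 3A^14 + 2A^18 - 2A^22 + A^26 (w = -6)
1 component over 12 crossings, w = -6
9 Fox colorings among 3^12, |V(-1)| = 15: tricolorable
why: |V(-1)| = 15: so tricolorable, since 3 divides 15


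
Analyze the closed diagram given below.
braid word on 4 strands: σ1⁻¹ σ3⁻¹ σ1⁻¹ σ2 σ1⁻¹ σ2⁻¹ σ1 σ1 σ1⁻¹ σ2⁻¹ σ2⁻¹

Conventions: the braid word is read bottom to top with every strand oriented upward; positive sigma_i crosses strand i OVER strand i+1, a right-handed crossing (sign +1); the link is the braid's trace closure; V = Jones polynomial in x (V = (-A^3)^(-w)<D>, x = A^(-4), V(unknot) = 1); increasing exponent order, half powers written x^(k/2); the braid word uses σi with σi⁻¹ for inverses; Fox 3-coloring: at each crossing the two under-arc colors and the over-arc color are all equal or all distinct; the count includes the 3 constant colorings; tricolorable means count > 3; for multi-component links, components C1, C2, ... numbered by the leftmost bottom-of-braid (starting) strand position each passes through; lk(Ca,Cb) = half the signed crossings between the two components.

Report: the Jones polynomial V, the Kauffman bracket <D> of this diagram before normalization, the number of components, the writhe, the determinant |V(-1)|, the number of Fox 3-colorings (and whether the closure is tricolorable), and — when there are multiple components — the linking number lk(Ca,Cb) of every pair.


Jones polynomial: V(x) = x^-7 - 2x^-6 + 2x^-5 - 3x^-4 + 3x^-3 - 2x^-2 + 2x^-1
<D> = -2A^-11 + 2A^-7 - 3A^-3 + 3A - 2A^5 + 2A^9 - A^13; writhe -5
components 1, writhe -5 (11 crossings)
3-colorings: 9 of 3^11, det 15 — tricolorable
note: free reduction leaves σ1⁻¹ σ3⁻¹ σ1⁻¹ σ2 σ1⁻¹ σ2⁻¹ σ1 σ2⁻¹ σ2⁻¹ of the original 11 letters


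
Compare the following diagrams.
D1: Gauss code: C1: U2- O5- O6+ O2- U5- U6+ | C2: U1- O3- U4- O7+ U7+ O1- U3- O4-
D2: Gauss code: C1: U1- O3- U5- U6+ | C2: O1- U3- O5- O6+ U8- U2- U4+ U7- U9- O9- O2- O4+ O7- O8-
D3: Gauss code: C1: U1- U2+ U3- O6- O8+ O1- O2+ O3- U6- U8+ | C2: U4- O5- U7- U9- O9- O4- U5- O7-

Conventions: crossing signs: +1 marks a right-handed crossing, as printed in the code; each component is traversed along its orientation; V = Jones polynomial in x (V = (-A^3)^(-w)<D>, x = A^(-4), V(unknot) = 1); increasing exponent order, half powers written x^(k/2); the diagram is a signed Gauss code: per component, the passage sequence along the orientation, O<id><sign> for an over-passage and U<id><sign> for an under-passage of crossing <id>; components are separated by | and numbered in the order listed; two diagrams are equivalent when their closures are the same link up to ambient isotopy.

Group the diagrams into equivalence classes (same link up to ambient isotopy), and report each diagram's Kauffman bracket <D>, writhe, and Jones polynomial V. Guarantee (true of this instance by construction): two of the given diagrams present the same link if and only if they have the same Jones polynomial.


grouping into links: {D1, D3} | {D2}
V(D1) = x^(-9/2) - x^(-5/2) - x^(-3/2) - x^(-1/2)  (w -3, c 7, <D> = A^-7 + A^-3 + A - A^9)
V(D2) = -x^(-5/2) - x^(-1/2)  (w -5, c 9, <D> = A^-13 + A^-5)
V(D3) = x^(-9/2) - x^(-5/2) - x^(-3/2) - x^(-1/2)  [9 crossings, <D> = A^-13 + A^-9 + A^-5 - A^3, w = -5]
why: 2 values of V(x) split the 3 diagrams


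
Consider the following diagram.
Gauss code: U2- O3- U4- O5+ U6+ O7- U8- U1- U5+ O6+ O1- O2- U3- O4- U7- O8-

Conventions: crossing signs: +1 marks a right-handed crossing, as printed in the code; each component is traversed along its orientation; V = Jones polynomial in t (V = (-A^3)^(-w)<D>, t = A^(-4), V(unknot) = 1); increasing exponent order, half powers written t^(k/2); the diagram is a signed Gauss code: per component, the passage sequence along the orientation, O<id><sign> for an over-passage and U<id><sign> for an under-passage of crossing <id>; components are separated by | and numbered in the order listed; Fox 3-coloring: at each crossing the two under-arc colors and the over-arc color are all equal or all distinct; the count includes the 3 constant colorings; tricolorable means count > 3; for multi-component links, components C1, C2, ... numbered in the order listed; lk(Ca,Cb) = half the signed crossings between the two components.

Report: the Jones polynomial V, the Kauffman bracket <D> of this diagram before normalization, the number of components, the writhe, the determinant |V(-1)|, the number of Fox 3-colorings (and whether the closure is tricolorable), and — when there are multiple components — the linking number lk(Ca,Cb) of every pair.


Jones polynomial: V(t) = -t^-6 + t^-5 - t^-4 + 2t^-3 - t^-2 + t^-1
<D> = A^-8 - A^-4 + 2 - A^4 + A^8 - A^12; writhe -4
components 1, writhe -4 (8 crossings)
3-colorings: 3 of 3^8, det 7 — not tricolorable
note: w = -4 (over 8 crossings) is diagram-only; (-A^3)^(4) removes it from V


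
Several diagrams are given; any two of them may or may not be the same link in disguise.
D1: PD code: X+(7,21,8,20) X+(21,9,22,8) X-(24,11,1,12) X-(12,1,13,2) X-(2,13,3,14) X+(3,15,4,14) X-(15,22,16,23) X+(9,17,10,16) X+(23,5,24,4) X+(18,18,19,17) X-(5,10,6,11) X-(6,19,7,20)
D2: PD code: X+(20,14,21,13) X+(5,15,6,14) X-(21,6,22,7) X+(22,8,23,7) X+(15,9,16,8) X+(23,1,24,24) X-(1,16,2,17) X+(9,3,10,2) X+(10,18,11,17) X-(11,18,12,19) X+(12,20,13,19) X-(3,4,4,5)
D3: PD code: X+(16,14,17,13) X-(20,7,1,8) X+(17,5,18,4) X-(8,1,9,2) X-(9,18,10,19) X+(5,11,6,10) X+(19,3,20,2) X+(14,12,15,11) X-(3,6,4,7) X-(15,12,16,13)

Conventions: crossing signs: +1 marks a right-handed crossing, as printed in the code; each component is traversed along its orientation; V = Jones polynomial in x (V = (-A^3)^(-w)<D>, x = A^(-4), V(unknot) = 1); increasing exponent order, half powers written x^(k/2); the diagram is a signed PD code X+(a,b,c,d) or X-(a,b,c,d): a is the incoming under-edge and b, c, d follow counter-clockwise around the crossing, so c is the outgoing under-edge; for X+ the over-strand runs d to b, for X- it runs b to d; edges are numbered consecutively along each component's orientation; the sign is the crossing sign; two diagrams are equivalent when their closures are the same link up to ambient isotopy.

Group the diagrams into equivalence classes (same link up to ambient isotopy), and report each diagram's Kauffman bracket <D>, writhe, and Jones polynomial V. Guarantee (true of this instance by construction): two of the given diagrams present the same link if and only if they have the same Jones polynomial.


equivalence classes: {D1, D3} | {D2}
D1 (bracket A^-8 - A^-4 + 2 - 2A^4 + A^8 - A^12 + A^16; 12 crossings at w = 0): V = x^-4 - x^-3 + x^-2 - 2x^-1 + 2 - x + x^2
V(D2) = x - x^2 + 2x^3 - x^4 + x^5 - x^6  (w +4, c 12, <D> = -A^-12 + A^-8 - A^-4 + 2 - A^4 + A^8)
V(D3) = x^-4 - x^-3 + x^-2 - 2x^-1 + 2 - x + x^2  [10 crossings, <D> = A^-8 - A^-4 + 2 - 2A^4 + A^8 - A^12 + A^16, w = 0]
key observation: 2 values of V(x) split the 3 diagrams


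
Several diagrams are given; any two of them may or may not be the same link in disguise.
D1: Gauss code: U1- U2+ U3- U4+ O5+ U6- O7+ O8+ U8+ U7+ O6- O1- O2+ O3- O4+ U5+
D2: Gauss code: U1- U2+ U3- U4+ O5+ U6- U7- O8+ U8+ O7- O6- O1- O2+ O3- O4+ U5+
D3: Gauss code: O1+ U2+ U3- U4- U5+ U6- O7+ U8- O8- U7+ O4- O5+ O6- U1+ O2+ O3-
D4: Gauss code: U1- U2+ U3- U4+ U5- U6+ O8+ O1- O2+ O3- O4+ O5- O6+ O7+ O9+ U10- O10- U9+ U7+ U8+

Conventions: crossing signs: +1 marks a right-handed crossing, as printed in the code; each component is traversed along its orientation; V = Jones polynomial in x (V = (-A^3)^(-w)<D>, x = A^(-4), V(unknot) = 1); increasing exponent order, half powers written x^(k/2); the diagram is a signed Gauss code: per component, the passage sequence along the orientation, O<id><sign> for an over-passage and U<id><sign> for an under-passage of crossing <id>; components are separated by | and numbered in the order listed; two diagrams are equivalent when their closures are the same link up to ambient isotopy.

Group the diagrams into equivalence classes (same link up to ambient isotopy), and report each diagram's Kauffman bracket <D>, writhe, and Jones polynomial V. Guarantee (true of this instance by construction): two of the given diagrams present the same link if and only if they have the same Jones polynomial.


classes: {D1, D2, D3, D4}
V(D1) = 1  [8 crossings, <D> = A^6, w = +2]
D2 (bracket 1; 8 crossings at w = 0): V = 1
V(D3) = 1  [8 crossings, <D> = 1, w = 0]
V(D4) = 1  (w +2, c 10, <D> = A^6)
note: one V(x) for all 4 diagrams — one class (guaranteed)


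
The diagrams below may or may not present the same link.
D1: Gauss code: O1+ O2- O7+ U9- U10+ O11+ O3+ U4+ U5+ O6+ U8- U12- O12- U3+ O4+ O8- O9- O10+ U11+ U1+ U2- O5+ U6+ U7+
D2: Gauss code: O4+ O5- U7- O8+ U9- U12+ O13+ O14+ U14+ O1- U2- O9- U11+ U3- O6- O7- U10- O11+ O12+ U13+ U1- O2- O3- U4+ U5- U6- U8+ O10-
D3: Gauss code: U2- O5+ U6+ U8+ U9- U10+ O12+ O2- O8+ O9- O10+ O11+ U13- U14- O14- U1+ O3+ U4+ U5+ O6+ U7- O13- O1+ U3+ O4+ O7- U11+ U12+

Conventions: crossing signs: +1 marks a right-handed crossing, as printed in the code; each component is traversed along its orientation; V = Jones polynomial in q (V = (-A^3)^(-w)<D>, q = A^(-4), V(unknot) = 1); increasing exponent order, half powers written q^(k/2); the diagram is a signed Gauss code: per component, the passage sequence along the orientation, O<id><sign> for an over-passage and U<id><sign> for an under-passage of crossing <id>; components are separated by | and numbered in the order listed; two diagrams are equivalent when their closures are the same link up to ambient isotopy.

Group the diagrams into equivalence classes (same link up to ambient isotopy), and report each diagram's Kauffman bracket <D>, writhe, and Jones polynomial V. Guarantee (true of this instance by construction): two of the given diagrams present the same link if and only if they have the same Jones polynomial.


classes: {D1, D3} | {D2}
V(D1) = q - q^2 + 2q^3 - q^4 + q^5 - q^6  [12 crossings, <D> = -A^-12 + A^-8 - A^-4 + 2 - A^4 + A^8, w = +4]
D2 (bracket A^-6; 14 crossings at w = -2): V = 1
V(D3) = q - q^2 + 2q^3 - q^4 + q^5 - q^6  (w +4, c 14, <D> = -A^-12 + A^-8 - A^-4 + 2 - A^4 + A^8)
insight: V(q) takes 2 values over 3 diagrams, fixing the grouping


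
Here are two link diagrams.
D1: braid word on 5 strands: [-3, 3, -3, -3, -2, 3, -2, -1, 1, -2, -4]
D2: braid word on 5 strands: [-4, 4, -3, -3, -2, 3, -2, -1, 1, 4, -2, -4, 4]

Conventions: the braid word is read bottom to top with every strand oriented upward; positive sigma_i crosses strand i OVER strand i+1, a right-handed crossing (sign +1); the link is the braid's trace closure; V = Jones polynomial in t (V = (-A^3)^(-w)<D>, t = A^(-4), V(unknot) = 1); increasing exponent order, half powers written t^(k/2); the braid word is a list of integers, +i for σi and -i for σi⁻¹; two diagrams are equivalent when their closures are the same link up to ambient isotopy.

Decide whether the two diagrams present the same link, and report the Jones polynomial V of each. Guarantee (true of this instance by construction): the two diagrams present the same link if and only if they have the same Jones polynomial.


same link: yes
V(D1) = t^(-13/2) - t^(-7/2) - t^(-5/2) - t^(-1/2)  [11 crossings, <D> = A^-13 + A^-5 + A^-1 - A^11, w = -5]
V(D2) = t^(-13/2) - t^(-7/2) - t^(-5/2) - t^(-1/2)  [13 crossings, <D> = A^-7 + A + A^5 - A^17, w = -3]
insight: all 2 diagrams share one V(t), hence one class


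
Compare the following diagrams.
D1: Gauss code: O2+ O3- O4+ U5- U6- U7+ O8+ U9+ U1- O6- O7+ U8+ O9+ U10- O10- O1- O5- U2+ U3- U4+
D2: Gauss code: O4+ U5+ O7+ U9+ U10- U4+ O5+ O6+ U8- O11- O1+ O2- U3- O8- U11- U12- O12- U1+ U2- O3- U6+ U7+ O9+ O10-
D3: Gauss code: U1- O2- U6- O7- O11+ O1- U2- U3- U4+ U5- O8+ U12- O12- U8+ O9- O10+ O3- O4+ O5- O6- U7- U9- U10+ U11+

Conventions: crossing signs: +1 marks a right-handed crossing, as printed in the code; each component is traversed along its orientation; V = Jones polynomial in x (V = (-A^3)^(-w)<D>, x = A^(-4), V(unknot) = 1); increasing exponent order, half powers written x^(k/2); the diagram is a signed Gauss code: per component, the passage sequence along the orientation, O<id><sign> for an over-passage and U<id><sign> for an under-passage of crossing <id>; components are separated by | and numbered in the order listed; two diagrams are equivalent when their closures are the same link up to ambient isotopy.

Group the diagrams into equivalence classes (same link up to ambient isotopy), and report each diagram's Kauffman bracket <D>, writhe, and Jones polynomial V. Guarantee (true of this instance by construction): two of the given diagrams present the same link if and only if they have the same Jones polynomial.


classes: {D1} | {D2} | {D3}
V(D1) = 1  [10 crossings, <D> = 1, w = 0]
V(D2) = -x^-3 + x^-2 - x^-1 + 3 - x + x^2 - x^3  [12 crossings, <D> = -A^-12 + A^-8 - A^-4 + 3 - A^4 + A^8 - A^12, w = 0]
D3 (bracket A^-8 + 1 - A^4; 12 crossings at w = -4): V = -x^-4 + x^-3 + x^-1
note: 3 classes among 3 diagrams; unequal V(x) rules out equality


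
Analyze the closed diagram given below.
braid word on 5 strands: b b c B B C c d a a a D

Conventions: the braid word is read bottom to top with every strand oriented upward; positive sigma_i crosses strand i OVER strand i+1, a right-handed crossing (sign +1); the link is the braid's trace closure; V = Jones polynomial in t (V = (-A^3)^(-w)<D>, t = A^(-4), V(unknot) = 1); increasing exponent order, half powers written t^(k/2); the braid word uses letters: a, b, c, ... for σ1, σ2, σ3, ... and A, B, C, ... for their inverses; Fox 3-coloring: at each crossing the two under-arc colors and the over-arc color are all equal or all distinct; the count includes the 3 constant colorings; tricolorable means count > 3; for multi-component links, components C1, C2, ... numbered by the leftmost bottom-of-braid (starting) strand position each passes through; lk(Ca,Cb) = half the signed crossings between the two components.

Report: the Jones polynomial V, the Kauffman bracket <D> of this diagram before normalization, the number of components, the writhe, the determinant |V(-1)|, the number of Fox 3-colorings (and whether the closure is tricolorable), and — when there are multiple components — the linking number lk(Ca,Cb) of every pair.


V = 1 + 2t + 2t^2 + t^3 - t^4 - t^5
<D> = -A^-8 - A^-4 + 1 + 2A^4 + 2A^8 + A^12 (w = +4)
3 components over 12 crossings, w = +4
lk(C1,C2): 0
lk(C1,C3) = 0
linking number lk(C2,C3) = 0
81 Fox colorings among 3^12, |V(-1)| = 0: tricolorable
why: the word shrinks to σ2 σ2 σ3 σ2⁻¹ σ2⁻¹ σ4 σ1 σ1 σ1 σ4⁻¹ after cancelling


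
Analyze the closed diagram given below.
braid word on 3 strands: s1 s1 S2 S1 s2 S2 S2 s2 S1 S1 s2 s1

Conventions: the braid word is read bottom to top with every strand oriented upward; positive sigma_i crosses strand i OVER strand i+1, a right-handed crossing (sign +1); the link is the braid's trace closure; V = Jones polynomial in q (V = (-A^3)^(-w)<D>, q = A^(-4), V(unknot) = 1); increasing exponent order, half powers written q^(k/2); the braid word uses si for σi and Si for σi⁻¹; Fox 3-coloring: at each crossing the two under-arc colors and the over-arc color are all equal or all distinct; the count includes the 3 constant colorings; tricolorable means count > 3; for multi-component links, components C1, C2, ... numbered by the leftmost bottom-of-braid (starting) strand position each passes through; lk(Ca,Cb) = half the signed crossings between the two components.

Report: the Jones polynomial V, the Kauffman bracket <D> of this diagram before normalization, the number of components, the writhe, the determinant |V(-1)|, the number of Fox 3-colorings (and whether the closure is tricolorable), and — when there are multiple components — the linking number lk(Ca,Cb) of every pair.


Jones polynomial: V(q) = -q^-3 + q^-2 - q^-1 + 3 - q + q^2 - q^3
<D> = -A^-12 + A^-8 - A^-4 + 3 - A^4 + A^8 - A^12; writhe 0
components 1, writhe 0 (12 crossings)
3-colorings: 27 of 3^12, det 9 — tricolorable
note: det 9 = |V(-1)|; divisible by 3, so tricolorable


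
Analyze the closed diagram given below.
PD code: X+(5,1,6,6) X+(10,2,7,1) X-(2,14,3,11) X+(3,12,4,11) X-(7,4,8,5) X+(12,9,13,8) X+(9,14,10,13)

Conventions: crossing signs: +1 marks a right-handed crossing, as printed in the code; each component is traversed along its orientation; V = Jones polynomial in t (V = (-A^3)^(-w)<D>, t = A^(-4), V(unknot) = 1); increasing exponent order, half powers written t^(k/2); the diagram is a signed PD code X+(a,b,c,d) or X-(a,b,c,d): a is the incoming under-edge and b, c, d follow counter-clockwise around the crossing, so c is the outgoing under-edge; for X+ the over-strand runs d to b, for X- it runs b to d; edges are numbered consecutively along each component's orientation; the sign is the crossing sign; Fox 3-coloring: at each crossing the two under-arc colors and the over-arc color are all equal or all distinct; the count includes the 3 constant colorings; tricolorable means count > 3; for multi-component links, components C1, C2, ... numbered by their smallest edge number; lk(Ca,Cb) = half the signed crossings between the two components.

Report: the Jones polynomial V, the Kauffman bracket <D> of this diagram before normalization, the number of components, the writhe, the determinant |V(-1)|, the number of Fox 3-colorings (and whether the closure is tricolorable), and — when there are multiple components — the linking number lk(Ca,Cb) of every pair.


Jones polynomial: V(t) = 1 + t + t^2 + t^3
<D> = -A^-3 - A - A^5 - A^9; writhe +3
components 3, writhe +3 (7 crossings)
linking number lk(C1,C2) = 0
lk(C1,C3): 0
lk(C2,C3) = +1
3-colorings: 9 of 3^7, det 0 — tricolorable
note: the 3 component pairs carry total linking +1


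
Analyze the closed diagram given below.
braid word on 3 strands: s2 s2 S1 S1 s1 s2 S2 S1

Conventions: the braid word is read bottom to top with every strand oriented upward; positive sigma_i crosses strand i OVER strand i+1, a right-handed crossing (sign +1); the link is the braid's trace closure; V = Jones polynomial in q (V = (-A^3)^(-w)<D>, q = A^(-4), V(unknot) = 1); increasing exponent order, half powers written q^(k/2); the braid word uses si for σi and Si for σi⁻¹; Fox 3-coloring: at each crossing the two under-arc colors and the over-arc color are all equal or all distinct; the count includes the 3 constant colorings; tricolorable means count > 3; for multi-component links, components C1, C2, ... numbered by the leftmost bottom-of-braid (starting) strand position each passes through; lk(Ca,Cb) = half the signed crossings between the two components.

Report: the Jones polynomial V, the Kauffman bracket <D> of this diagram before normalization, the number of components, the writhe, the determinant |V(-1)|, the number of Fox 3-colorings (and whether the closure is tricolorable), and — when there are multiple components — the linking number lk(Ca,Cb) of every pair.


Jones polynomial: V(q) = q^-2 + 2 + q^2
<D> = A^-8 + 2 + A^8; writhe 0
components 3, writhe 0 (8 crossings)
linking number lk(C1,C2) = -1
lk(C1,C3): 0
lk(C2,C3) = +1
3-colorings: 3 of 3^8, det 4 — not tricolorable
note: w = 0 (over 8 crossings) is diagram-only; (-A^3)^(0) removes it from V


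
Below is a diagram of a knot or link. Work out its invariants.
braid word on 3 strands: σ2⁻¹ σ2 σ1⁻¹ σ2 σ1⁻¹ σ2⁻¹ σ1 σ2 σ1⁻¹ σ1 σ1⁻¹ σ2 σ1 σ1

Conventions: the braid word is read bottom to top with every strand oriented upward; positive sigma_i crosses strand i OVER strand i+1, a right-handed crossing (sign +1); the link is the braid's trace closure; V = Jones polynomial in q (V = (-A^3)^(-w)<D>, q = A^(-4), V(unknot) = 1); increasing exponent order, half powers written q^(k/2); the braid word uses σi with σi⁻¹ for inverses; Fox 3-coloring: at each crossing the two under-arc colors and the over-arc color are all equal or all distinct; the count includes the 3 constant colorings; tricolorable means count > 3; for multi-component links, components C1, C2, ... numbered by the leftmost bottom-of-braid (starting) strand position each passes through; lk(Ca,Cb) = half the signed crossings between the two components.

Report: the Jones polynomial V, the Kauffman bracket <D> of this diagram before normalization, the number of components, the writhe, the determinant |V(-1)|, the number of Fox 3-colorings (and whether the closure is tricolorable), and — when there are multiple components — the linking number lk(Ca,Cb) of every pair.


V = 1
<D> = A^6 (w = +2)
1 component over 14 crossings, w = +2
3 Fox colorings among 3^14, |V(-1)| = 1: not tricolorable
why: the word shrinks to σ1⁻¹ σ2 σ1⁻¹ σ2⁻¹ σ1 σ2 σ1⁻¹ σ2 σ1 σ1 after cancelling


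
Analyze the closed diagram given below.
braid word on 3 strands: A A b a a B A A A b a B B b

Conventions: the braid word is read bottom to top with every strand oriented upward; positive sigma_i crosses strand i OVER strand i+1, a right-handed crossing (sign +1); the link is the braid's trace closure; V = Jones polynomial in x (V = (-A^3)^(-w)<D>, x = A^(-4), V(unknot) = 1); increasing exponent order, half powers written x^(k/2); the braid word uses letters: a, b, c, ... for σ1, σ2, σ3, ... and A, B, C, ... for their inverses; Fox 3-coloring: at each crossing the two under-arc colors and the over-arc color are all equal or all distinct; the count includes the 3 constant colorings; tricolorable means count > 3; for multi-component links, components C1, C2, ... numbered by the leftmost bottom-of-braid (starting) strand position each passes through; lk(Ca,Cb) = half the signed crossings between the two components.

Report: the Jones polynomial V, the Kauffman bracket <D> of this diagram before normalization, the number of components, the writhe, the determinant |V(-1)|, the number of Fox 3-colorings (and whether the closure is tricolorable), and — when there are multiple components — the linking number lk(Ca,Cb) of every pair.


V(x) = -x^-6 + 2x^-5 - 4x^-4 + 5x^-3 - 4x^-2 + 5x^-1 - 3 + 2x - x^2
bracket: -A^-14 + 2A^-10 - 3A^-6 + 5A^-2 - 4A^2 + 5A^6 - 4A^10 + 2A^14 - A^18, w = -2
1 component, writhe -2, over 14 crossings
det 27, colorings 9 of 3^14 — tricolorable
observation: w = -2 shifts under R1 moves; the (-A^3)^(2) factor cancels that in V


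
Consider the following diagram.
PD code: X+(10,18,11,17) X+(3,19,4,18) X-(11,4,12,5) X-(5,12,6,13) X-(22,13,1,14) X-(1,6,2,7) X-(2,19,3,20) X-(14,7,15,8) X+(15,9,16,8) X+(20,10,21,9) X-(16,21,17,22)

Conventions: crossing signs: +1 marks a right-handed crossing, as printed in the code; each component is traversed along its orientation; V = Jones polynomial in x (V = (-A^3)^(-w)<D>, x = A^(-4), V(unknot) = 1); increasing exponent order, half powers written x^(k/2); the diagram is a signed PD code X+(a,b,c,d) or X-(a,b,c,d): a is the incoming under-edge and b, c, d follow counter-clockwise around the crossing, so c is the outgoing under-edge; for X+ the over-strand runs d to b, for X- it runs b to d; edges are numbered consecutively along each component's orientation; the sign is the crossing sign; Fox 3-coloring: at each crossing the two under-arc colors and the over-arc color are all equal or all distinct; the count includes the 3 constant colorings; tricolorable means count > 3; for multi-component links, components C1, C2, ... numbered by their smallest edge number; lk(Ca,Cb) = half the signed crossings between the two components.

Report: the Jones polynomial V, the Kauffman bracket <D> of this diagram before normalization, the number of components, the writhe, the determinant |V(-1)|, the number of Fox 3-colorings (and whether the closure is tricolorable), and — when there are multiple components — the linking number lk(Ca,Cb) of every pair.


V = x^-5 - 2x^-4 + 2x^-3 - 2x^-2 + 2x^-1 - 1 + x
<D> = -A^-13 + A^-9 - 2A^-5 + 2A^-1 - 2A^3 + 2A^7 - A^11 (w = -3)
1 component over 11 crossings, w = -3
3 Fox colorings among 3^11, |V(-1)| = 11: not tricolorable
why: w = -3 shifts under R1 moves; the (-A^3)^(3) factor cancels that in V


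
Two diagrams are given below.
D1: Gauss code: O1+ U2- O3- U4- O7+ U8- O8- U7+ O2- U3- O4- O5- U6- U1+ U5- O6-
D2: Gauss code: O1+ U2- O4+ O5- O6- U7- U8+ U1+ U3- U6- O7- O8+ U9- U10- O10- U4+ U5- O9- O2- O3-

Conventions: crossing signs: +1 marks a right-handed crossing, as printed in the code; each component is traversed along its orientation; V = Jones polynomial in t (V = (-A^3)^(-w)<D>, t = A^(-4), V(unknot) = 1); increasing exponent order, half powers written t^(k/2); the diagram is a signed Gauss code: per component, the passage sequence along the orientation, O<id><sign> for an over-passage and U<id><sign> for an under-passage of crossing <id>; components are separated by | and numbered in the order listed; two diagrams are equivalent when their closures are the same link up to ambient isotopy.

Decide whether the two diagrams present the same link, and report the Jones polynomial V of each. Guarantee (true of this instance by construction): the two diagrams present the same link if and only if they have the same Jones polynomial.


same link: no
V(D1) = -t^-4 + t^-3 + t^-1  [8 crossings, <D> = A^-8 + 1 - A^4, w = -4]
V(D2) = 1  [10 crossings, <D> = A^-12, w = -4]
insight: 2 values of V(t) split the 2 diagrams


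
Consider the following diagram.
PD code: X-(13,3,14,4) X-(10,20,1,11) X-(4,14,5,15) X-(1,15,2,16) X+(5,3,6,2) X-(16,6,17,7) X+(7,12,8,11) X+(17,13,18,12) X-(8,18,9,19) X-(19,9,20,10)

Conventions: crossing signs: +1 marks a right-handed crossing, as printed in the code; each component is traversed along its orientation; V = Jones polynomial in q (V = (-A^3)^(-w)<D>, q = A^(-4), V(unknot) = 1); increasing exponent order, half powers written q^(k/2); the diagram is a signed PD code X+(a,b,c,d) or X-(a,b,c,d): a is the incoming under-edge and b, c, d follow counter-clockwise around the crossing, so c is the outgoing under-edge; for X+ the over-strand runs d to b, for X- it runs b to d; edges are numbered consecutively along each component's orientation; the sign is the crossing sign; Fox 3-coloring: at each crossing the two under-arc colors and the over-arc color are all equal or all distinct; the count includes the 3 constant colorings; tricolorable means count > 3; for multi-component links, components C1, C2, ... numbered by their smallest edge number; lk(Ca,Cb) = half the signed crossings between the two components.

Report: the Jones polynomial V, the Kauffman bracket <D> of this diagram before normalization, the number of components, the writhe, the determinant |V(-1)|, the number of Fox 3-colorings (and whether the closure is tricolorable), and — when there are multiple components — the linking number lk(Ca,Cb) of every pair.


V(q) = -q^(-15/2) + q^(-13/2) - 2q^(-11/2) + 2q^(-9/2) - 2q^(-7/2) + q^(-5/2) - q^(-3/2)
bracket: -A^-6 + A^-2 - 2A^2 + 2A^6 - 2A^10 + A^14 - A^18, w = -4
2 components, writhe -4, over 10 crossings
lk(C1,C2) = -3
det 10, colorings 3 of 3^10 — not tricolorable
observation: span 6 respects span(V) <= c + mu - 1 = 11 for this 2-component diagram


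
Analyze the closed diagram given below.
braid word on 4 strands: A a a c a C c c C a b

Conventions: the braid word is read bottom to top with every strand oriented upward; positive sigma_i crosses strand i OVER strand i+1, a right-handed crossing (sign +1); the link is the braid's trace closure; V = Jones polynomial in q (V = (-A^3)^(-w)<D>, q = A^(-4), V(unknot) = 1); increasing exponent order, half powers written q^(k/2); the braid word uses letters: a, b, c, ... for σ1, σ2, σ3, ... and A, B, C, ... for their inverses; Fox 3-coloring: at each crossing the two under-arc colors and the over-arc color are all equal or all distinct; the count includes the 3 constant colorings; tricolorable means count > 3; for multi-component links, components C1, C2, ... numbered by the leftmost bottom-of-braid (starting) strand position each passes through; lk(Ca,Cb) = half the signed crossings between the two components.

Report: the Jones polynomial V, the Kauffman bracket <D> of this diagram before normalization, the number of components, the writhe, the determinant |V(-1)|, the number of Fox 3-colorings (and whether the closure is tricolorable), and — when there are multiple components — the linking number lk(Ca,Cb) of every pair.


Jones polynomial: V(q) = q + q^3 - q^4
<D> = A^-1 - A^3 - A^11; writhe +5
components 1, writhe +5 (11 crossings)
3-colorings: 9 of 3^11, det 3 — tricolorable
note: V spans 3 powers of q: at least 3 crossings in any diagram


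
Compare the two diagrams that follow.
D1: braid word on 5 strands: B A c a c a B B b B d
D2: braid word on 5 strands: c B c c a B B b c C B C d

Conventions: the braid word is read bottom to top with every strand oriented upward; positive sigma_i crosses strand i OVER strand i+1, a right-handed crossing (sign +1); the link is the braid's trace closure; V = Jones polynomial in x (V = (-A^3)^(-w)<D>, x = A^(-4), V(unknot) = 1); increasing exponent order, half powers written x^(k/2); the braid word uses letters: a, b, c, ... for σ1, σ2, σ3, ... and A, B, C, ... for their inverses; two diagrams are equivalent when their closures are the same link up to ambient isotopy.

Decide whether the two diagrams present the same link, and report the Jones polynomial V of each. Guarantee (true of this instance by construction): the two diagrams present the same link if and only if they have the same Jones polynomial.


equivalent: yes
D1 (bracket A^-3 + 2A^5 - A^9 + A^13 - A^17; 11 crossings at w = +1): V = x^(-7/2) - x^(-5/2) + x^(-3/2) - 2x^(-1/2) - x^(3/2)
V(D2) = x^(-7/2) - x^(-5/2) + x^(-3/2) - 2x^(-1/2) - x^(3/2)  [13 crossings, <D> = A^-3 + 2A^5 - A^9 + A^13 - A^17, w = +1]
observation: all 2 diagrams share one V(x), hence one class


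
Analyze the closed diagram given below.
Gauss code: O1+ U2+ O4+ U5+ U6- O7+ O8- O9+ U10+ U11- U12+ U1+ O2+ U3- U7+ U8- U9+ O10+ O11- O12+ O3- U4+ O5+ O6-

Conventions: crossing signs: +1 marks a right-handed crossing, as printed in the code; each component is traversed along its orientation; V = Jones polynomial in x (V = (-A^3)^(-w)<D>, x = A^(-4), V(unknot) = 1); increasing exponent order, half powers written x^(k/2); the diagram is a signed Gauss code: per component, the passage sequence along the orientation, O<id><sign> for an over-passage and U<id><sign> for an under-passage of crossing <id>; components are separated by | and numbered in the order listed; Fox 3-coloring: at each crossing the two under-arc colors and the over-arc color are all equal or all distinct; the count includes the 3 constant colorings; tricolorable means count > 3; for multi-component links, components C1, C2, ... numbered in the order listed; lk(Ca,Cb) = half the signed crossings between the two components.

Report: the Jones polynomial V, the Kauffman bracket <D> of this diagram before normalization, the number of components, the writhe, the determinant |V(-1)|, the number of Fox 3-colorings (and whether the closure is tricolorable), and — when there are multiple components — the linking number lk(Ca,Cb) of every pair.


Jones polynomial: V(x) = x - x^2 + 2x^3 - x^4 + x^5 - x^6
<D> = -A^-12 + A^-8 - A^-4 + 2 - A^4 + A^8; writhe +4
components 1, writhe +4 (12 crossings)
3-colorings: 3 of 3^12, det 7 — not tricolorable
note: |V(-1)| = 7: so not tricolorable, since 3 does not divide 7


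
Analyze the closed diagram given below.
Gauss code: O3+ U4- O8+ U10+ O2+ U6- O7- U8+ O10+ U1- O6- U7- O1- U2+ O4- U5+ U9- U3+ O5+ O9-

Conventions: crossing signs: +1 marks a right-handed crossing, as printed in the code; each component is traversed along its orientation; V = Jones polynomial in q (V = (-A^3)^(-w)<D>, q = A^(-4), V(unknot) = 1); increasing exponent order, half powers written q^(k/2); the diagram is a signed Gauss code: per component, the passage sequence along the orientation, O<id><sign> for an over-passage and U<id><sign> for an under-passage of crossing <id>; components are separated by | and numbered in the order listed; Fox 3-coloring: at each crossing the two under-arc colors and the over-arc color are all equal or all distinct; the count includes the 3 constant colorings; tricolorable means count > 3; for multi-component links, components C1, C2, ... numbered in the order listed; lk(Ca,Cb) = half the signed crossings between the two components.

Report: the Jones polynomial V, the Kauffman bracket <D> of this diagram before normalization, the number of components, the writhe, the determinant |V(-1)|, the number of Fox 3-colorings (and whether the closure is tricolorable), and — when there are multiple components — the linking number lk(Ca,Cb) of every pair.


V(q) = -q^-3 + 2q^-2 - 2q^-1 + 3 - 2q + 2q^2 - q^3
bracket: -A^-12 + 2A^-8 - 2A^-4 + 3 - 2A^4 + 2A^8 - A^12, w = 0
1 component, writhe 0, over 10 crossings
det 13, colorings 3 of 3^10 — not tricolorable
observation: V is palindromic (span 6, det 13): q -> 1/q fixes it; necessary, not sufficient, for amphichirality


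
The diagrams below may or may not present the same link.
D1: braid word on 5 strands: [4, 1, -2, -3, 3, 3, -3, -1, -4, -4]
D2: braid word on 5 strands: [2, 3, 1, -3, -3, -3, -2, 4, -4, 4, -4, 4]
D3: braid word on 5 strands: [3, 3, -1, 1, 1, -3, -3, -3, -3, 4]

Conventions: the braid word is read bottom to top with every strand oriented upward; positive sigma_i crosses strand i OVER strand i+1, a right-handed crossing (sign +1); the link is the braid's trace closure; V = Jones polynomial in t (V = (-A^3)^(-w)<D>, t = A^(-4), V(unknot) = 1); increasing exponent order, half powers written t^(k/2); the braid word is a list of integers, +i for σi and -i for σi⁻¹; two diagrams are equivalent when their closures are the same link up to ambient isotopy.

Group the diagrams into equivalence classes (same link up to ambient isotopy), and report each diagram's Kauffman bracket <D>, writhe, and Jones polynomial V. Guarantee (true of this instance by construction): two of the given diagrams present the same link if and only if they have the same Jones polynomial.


classes: {D1} | {D2, D3}
V(D1) = t^-1 + 2 + t  [10 crossings, <D> = A^-10 + 2A^-6 + A^-2, w = -2]
V(D2) = t^-3 + t^-2 + t^-1 + 1  (w 0, c 12, <D> = 1 + A^4 + A^8 + A^12)
V(D3) = t^-3 + t^-2 + t^-1 + 1  [10 crossings, <D> = 1 + A^4 + A^8 + A^12, w = 0]
note: 2 values of V(t) split the 3 diagrams


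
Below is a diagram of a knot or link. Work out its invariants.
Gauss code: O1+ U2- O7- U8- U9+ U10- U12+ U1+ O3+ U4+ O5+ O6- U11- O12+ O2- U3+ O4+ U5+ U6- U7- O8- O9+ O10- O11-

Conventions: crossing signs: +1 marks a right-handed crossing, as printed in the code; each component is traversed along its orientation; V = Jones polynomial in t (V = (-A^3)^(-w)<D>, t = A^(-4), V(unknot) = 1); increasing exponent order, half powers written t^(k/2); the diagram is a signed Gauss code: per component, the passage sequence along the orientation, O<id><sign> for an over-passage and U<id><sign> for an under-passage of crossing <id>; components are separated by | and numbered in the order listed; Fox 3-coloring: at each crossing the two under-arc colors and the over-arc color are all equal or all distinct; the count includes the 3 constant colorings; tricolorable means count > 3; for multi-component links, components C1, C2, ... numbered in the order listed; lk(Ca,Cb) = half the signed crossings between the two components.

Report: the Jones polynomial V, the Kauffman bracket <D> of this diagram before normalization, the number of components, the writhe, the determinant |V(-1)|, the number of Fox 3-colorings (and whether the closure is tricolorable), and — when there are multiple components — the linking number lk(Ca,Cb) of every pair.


V(t) = -t^-3 + 2t^-2 - 2t^-1 + 3 - 2t + 2t^2 - t^3
bracket: -A^-12 + 2A^-8 - 2A^-4 + 3 - 2A^4 + 2A^8 - A^12, w = 0
1 component, writhe 0, over 12 crossings
det 13, colorings 3 of 3^12 — not tricolorable
observation: the span of V is 6, forcing >= 6 crossings in any diagram
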